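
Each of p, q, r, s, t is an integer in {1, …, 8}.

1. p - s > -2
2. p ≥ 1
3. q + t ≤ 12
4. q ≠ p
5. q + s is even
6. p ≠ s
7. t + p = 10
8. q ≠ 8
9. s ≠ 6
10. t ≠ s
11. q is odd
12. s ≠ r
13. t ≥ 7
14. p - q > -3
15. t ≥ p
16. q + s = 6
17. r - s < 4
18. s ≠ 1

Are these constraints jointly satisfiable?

Try p = 2, q = 3, r = 4, s = 3, t = 8.
Check constraint 1: p - s = -1; constraint 3: q + t = 11. The remaining constraints are straightforward to verify.

Satisfiable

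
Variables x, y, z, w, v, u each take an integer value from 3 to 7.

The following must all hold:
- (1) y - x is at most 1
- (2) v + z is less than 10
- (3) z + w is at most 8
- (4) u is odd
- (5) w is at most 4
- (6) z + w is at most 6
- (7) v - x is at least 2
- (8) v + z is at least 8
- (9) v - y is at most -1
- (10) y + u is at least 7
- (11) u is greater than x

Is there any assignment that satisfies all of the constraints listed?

Unsatisfiable

Constraints 1, 7, and 9 give x − y ≥ -1, y − v ≥ 1, v − x ≥ 2.
Adding all 3 inequalities: the left sides telescope to 0, and the right sides sum to (-1) + 1 + 2 = 2. So 0 ≥ 2, which is false.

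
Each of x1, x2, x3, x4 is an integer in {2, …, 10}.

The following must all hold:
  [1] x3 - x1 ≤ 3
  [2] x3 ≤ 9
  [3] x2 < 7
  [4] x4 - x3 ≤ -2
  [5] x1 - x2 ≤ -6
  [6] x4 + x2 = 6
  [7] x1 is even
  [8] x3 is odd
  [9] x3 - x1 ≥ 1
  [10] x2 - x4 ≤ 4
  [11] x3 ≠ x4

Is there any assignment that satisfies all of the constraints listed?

Unsatisfiable

Constraints 1, 4, 5, and 10 give x2 − x1 ≥ 6, x1 − x3 ≥ -3, x3 − x4 ≥ 2, x4 − x2 ≥ -4.
Adding all 4 inequalities: the left sides telescope to 0, and the right sides sum to 6 + (-3) + 2 + (-4) = 1. So 0 ≥ 1, which is false.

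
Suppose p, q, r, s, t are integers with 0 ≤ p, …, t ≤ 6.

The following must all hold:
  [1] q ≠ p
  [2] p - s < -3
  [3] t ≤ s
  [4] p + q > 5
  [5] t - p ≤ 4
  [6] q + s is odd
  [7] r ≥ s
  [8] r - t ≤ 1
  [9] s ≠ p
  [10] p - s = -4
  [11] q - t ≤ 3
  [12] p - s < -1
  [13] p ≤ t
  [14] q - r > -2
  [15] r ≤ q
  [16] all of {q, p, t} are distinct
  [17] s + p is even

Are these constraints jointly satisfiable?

Satisfiable

One satisfying assignment is p = 1, q = 6, r = 6, s = 5, t = 5.
For the less obvious constraints — constraint 2: p - s = -4; constraint 4: p + q = 7 — and the others hold by inspection.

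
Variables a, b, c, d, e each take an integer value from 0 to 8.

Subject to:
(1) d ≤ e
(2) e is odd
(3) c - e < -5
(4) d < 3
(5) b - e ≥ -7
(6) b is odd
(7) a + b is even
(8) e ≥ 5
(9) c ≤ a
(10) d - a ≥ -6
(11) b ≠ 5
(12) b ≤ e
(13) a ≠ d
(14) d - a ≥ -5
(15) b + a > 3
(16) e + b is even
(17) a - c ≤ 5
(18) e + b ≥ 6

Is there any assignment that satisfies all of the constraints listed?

One satisfying assignment is a = 5, b = 1, c = 1, d = 2, e = 7.
For the less obvious constraints — constraint 3: c - e = -6; constraint 5: b - e = -6 — and the others hold by inspection.

Satisfiable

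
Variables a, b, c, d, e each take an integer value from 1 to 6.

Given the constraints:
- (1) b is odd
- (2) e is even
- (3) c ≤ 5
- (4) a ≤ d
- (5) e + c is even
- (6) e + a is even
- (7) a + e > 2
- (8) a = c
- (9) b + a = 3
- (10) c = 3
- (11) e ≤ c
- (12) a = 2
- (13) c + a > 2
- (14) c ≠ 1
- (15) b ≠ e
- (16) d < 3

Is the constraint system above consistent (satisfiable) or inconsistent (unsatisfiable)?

Unsatisfiable

Constraint 12 fixes a = 2 and constraint 10 fixes c = 3, but constraint 8 requires a = c. Since 2 ≠ 3, contradiction.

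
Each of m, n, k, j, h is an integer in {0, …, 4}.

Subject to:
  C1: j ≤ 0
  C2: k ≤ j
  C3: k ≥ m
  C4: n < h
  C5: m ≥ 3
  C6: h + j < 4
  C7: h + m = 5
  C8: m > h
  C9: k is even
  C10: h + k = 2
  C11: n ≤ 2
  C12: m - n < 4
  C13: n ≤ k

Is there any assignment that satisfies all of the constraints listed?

From constraints 3 and 5: k ≥ m and m ≥ 3, so k ≥ 3. From constraints 1 and 2: k ≤ j and j ≤ 0, so k ≤ 0. But 0 < 3, so no value of k works.

Unsatisfiable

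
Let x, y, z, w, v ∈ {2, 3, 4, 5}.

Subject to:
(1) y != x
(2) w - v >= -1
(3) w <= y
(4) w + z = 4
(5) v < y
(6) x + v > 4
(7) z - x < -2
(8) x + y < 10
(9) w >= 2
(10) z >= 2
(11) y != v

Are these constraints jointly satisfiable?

Setting (x, y, z, w, v) = (5, 3, 2, 2, 2) satisfies everything: constraint 2: w - v = 0; constraint 4: w + z = 4, and the others follow.

Satisfiable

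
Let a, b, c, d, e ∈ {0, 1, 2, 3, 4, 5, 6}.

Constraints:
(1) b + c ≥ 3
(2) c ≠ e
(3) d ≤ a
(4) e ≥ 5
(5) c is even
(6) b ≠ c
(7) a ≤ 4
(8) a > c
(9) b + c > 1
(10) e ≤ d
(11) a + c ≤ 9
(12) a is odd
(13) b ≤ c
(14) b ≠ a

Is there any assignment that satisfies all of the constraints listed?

Unsatisfiable

From constraints 4 and 10: d ≥ e and e ≥ 5, so d ≥ 5. From constraints 3 and 7: d ≤ a and a ≤ 4, so d ≤ 4. But 4 < 5, so no value of d works.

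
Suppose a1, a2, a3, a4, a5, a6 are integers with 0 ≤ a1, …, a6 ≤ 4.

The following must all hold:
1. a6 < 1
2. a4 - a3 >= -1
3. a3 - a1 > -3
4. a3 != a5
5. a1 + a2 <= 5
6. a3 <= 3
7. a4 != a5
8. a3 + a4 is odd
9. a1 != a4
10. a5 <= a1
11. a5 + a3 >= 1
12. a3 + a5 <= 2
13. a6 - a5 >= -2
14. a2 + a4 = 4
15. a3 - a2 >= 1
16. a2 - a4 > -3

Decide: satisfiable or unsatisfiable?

Setting (a1, a2, a3, a4, a5, a6) = (4, 1, 2, 3, 0, 0) satisfies everything: constraint 2: a4 - a3 = 1; constraint 3: a3 - a1 = -2, and the others follow.

Satisfiable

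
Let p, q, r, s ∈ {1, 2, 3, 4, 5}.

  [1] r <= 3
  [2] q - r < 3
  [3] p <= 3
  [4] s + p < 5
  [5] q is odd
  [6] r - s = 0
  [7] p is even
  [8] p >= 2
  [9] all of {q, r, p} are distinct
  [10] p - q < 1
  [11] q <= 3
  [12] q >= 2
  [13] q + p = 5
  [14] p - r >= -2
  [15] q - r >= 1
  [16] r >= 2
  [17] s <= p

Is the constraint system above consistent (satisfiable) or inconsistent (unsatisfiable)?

Unsatisfiable

Constraints 1, 3, 8, 11, 12, and 16 confine each of q, r, p to the 2 values {2, 3}.
Constraint 9 requires all 3 of them to be distinct, but only 2 values are available — impossible by the pigeonhole principle.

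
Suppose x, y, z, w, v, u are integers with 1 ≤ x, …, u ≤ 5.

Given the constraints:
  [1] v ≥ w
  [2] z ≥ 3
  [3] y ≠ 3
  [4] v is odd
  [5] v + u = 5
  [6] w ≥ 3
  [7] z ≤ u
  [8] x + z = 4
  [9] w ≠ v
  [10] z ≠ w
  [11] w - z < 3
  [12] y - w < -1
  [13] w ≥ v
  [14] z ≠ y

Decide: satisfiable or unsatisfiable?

Unsatisfiable

From constraints 1 and 6: v ≥ w ≥ 3. From constraints 2 and 7: u ≥ z ≥ 3. Hence v + u ≥ 6. But constraint 5 requires v + u = 5, and 5 < 6. Contradiction.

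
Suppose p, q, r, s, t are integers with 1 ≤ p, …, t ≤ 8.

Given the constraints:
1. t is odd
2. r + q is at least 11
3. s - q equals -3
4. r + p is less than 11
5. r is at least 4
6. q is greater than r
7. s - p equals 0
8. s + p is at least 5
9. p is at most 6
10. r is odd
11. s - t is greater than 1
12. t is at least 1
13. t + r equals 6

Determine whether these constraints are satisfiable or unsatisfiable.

Satisfiable

Take p = 4, q = 7, r = 5, s = 4, t = 1. Then constraint 2: r + q = 12; constraint 3: s - q = -3; constraint 4: r + p = 9, and every other listed constraint is also met.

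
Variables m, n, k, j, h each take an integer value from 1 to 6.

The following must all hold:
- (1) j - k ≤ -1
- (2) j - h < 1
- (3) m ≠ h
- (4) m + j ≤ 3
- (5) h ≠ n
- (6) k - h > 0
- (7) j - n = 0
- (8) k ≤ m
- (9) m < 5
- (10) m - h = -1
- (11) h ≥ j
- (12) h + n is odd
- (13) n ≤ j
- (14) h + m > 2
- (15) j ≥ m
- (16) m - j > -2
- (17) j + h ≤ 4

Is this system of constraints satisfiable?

Unsatisfiable

Constraints 6, 8, 11, and 15 give k ≤ m, m ≤ j, j ≤ h, h < k. Chaining: k ≤ m ≤ j ≤ h < k, which forces k < k — impossible.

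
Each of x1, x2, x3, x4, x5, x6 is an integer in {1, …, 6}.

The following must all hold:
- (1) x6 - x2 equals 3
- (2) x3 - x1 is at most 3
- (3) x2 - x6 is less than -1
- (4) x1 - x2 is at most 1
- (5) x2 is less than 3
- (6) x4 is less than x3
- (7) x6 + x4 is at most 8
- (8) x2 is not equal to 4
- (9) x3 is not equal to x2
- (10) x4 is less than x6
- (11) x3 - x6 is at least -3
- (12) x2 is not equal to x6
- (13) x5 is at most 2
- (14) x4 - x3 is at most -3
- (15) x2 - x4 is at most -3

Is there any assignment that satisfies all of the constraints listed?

Constraints 2, 4, 14, and 15 give x4 − x2 ≥ 3, x2 − x1 ≥ -1, x1 − x3 ≥ -3, x3 − x4 ≥ 3.
Adding all 4 inequalities: the left sides telescope to 0, and the right sides sum to 3 + (-1) + (-3) + 3 = 2. So 0 ≥ 2, which is false.

Unsatisfiable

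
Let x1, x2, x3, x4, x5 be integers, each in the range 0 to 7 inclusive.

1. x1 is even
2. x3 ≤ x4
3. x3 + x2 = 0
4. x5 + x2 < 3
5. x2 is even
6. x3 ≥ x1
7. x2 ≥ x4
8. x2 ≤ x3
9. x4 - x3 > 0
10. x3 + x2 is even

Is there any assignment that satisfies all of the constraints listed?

Unsatisfiable

Constraints 7, 8, and 9 give x3 < x4, x4 ≤ x2, x2 ≤ x3. Chaining: x3 < x4 ≤ x2 ≤ x3, which forces x3 < x3 — impossible.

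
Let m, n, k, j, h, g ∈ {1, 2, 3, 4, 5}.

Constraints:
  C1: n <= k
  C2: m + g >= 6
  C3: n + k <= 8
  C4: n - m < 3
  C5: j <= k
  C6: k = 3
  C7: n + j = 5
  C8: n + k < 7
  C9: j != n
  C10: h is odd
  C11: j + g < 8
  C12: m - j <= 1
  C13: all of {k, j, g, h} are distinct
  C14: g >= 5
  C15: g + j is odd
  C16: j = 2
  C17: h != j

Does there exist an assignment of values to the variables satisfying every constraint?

Satisfiable

The assignment m = 1, n = 3, k = 3, j = 2, h = 1, g = 5 works:
  constraint 2 holds since m + g = 6.
  constraint 3 holds since n + k = 6.
  constraint 4 holds since n - m = 2.
The rest check out directly.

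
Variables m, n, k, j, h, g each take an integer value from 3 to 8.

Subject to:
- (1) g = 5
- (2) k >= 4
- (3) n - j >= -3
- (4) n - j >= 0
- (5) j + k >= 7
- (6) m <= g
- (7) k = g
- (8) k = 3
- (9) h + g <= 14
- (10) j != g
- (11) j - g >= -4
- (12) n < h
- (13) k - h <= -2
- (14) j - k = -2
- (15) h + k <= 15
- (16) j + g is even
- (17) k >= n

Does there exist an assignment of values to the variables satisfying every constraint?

Constraint 8 fixes k = 3 and constraint 1 fixes g = 5, but constraint 7 requires k = g. Since 3 ≠ 5, contradiction.

Unsatisfiable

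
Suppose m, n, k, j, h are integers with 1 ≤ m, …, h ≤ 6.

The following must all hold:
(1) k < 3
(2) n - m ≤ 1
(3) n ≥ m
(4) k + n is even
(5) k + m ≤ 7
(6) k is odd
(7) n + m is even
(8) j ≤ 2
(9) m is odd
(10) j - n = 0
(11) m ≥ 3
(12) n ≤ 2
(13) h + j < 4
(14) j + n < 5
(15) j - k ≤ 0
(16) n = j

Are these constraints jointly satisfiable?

Unsatisfiable

From constraint 11: m ≥ 3. From constraints 3 and 12: m ≤ n and n ≤ 2, so m ≤ 2. But 2 < 3, so no value of m works.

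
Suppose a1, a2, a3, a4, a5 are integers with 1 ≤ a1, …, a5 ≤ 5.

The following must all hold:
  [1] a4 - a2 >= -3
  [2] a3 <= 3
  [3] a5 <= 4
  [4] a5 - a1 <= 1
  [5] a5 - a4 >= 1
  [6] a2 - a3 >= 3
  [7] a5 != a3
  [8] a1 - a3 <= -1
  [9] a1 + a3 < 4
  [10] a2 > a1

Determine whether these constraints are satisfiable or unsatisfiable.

Constraints 1, 4, 5, 6, and 8 give a5 − a4 ≥ 1, a4 − a2 ≥ -3, a2 − a3 ≥ 3, a3 − a1 ≥ 1, a1 − a5 ≥ -1.
Adding all 5 inequalities: the left sides telescope to 0, and the right sides sum to 1 + (-3) + 3 + 1 + (-1) = 1. So 0 ≥ 1, which is false.

Unsatisfiable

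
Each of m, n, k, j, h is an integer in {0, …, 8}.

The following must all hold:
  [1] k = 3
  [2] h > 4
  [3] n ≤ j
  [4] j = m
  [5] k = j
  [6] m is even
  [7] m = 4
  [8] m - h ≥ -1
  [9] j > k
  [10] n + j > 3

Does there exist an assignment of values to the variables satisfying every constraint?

Constraint 1 fixes k = 3 and constraint 7 fixes m = 4. Constraints 4 and 5 give k = j = m, so k = m. But 3 ≠ 4 — contradiction.

Unsatisfiable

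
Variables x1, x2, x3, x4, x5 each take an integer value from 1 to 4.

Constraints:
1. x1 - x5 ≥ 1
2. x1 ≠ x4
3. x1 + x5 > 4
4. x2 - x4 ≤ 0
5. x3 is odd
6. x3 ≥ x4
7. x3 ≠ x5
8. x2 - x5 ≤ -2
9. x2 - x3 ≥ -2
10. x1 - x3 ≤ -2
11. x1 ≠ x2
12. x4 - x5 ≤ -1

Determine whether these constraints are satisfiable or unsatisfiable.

Constraints 1, 4, 9, 10, and 12 give x4 − x2 ≥ 0, x2 − x3 ≥ -2, x3 − x1 ≥ 2, x1 − x5 ≥ 1, x5 − x4 ≥ 1.
Adding all 5 inequalities: the left sides telescope to 0, and the right sides sum to 0 + (-2) + 2 + 1 + 1 = 2. So 0 ≥ 2, which is false.

Unsatisfiable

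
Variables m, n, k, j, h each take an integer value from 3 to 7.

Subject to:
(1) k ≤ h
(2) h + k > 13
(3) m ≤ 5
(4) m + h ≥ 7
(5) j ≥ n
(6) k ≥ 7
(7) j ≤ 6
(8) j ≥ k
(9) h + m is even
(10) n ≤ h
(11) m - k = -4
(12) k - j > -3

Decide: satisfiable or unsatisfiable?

From constraint 6: k ≥ 7. From constraints 7 and 8: k ≤ j and j ≤ 6, so k ≤ 6. But 6 < 7, so no value of k works.

Unsatisfiable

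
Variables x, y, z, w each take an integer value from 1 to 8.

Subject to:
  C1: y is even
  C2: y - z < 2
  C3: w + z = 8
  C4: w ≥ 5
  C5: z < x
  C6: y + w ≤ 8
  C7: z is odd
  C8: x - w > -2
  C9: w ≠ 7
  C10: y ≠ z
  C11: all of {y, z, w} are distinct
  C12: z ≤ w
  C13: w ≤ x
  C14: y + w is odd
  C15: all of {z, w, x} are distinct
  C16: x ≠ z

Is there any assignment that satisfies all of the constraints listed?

Satisfiable

Setting (x, y, z, w) = (6, 2, 3, 5) satisfies everything: constraint 2: y - z = -1; constraint 3: w + z = 8; constraint 6: y + w = 7, and the others follow.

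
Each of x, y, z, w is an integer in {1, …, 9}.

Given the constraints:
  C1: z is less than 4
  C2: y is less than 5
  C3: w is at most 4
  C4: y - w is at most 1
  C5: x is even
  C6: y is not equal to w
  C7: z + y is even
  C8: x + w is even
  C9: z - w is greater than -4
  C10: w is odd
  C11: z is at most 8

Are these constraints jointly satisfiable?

Constraint 5 makes x even and constraint 10 makes w odd, so x + w must be odd. Constraint 8 says x + w is even — contradiction.

Unsatisfiable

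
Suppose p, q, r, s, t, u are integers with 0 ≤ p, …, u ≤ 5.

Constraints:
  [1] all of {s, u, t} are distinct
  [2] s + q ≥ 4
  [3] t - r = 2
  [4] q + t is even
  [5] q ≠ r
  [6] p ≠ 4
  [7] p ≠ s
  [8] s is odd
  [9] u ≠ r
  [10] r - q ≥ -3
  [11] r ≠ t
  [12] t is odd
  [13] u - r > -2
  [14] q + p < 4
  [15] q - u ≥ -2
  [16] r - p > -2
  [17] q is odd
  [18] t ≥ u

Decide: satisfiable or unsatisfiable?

The assignment p = 0, q = 3, r = 1, s = 1, t = 3, u = 2 works:
  constraint 2 holds since s + q = 4.
  constraint 3 holds since t - r = 2.
  constraint 10 holds since r - q = -2.
The rest check out directly.

Satisfiable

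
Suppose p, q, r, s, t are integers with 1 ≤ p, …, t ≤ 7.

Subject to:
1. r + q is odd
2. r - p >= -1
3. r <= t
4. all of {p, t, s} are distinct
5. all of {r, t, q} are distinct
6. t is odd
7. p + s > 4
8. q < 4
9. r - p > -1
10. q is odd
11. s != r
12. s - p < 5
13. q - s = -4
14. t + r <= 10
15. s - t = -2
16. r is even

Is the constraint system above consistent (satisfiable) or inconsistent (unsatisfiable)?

Satisfiable

Setting (p, q, r, s, t) = (2, 1, 2, 5, 7) satisfies everything: constraint 2: r - p = 0; constraint 7: p + s = 7; constraint 9: r - p = 0, and the others follow.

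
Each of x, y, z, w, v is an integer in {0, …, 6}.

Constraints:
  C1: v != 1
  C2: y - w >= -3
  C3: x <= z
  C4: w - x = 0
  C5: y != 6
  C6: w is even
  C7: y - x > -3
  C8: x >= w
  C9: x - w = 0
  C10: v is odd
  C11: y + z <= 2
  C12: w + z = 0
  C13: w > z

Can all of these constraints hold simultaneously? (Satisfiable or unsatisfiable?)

Constraints 3, 8, and 13 give w ≤ x, x ≤ z, z < w. Chaining: w ≤ x ≤ z < w, which forces w < w — impossible.

Unsatisfiable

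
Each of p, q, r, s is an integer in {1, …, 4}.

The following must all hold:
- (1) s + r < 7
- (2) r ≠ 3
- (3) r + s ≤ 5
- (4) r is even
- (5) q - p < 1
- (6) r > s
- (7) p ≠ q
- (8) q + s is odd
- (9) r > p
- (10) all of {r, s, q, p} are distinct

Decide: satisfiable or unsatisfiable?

Satisfiable

Try p = 3, q = 2, r = 4, s = 1.
Check constraint 1: s + r = 5; constraint 3: r + s = 5. The remaining constraints are straightforward to verify.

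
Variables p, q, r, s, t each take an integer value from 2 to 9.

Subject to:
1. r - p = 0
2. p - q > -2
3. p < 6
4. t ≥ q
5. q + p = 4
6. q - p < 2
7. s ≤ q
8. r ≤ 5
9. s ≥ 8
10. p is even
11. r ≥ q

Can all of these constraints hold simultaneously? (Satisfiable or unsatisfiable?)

Unsatisfiable

From constraints 7 and 9: q ≥ s and s ≥ 8, so q ≥ 8. From constraints 8 and 11: q ≤ r and r ≤ 5, so q ≤ 5. But 5 < 8, so no value of q works.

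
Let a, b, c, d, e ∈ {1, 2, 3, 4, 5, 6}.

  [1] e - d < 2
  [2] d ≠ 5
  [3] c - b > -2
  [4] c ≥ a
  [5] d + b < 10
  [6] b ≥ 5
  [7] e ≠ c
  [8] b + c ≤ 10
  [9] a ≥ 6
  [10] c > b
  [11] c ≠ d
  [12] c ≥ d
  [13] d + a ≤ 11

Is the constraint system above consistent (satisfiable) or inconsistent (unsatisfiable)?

From constraint 6: b ≥ 5. From constraints 4 and 9: c ≥ a ≥ 6. Hence b + c ≥ 11. But constraint 8 requires b + c ≤ 10, and 10 < 11. Contradiction.

Unsatisfiable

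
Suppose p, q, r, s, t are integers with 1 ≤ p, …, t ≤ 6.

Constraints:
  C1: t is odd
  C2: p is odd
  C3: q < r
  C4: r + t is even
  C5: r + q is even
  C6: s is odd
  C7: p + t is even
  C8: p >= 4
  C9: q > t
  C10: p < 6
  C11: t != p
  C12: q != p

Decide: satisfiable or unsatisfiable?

Satisfiable

Take p = 5, q = 3, r = 5, s = 3, t = 1. Then constraint 1: t = 1 is odd; constraint 2: p = 5 is odd; constraint 4: r + t = 6 is even, and every other listed constraint is also met.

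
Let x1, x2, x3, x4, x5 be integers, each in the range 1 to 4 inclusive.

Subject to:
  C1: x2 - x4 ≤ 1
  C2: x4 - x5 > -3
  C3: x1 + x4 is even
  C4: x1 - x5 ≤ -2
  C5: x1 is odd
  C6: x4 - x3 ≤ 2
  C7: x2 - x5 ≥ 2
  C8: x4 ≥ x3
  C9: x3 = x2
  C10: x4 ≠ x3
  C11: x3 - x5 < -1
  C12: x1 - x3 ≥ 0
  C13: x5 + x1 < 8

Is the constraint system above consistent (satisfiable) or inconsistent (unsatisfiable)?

Constraints 1, 4, 6, 7, and 12 give x4 − x2 ≥ -1, x2 − x5 ≥ 2, x5 − x1 ≥ 2, x1 − x3 ≥ 0, x3 − x4 ≥ -2.
Adding all 5 inequalities: the left sides telescope to 0, and the right sides sum to (-1) + 2 + 2 + 0 + (-2) = 1. So 0 ≥ 1, which is false.

Unsatisfiable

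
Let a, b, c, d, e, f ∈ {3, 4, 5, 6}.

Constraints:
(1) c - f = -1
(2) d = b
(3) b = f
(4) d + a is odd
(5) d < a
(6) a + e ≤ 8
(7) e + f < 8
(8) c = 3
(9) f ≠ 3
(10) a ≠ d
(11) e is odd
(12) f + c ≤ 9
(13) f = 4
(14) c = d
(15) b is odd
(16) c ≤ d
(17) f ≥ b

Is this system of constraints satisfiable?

Constraint 8 fixes c = 3 and constraint 13 fixes f = 4. Constraints 2, 3, and 14 give c = d = b = f, so c = f. But 3 ≠ 4 — contradiction.

Unsatisfiable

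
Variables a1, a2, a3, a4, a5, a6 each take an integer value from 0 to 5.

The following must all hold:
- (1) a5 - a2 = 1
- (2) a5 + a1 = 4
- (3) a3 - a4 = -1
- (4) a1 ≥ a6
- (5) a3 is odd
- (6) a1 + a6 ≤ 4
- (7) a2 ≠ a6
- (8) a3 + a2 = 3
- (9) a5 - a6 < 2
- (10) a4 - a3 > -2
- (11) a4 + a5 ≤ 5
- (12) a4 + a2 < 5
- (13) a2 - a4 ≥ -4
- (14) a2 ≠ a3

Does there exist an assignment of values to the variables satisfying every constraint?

Satisfiable

One satisfying assignment is a1 = 3, a2 = 0, a3 = 3, a4 = 4, a5 = 1, a6 = 1.
For the less obvious constraints — constraint 1: a5 - a2 = 1; constraint 2: a5 + a1 = 4; constraint 3: a3 - a4 = -1 — and the others hold by inspection.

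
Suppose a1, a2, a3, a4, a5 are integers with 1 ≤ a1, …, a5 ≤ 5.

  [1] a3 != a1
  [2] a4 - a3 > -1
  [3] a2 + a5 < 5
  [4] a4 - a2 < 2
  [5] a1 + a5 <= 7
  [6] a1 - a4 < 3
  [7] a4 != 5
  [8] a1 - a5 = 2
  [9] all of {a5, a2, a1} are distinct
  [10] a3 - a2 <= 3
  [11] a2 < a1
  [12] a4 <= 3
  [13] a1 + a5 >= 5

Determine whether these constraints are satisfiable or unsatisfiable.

Satisfiable

Try a1 = 4, a2 = 1, a3 = 1, a4 = 2, a5 = 2.
Check constraint 2: a4 - a3 = 1; constraint 3: a2 + a5 = 3; constraint 4: a4 - a2 = 1. The remaining constraints are straightforward to verify.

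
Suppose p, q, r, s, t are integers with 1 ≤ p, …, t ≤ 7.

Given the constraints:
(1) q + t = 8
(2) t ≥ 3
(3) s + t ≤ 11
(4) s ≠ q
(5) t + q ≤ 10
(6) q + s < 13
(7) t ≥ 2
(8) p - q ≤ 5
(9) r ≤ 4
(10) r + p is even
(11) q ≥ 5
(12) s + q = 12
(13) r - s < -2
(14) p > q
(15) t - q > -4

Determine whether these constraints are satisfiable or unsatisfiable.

Satisfiable

The assignment p = 7, q = 5, r = 3, s = 7, t = 3 works:
  constraint 1 holds since q + t = 8.
  constraint 3 holds since s + t = 10.
  constraint 5 holds since t + q = 8.
The rest check out directly.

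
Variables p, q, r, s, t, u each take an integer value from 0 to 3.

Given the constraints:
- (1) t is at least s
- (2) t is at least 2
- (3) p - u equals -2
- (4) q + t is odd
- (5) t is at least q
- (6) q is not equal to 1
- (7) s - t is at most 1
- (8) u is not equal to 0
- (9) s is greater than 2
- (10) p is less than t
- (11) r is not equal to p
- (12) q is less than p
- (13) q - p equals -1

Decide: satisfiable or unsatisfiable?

Satisfiable

Take p = 1, q = 0, r = 2, s = 3, t = 3, u = 3. Then constraint 3: p - u = -2; constraint 7: s - t = 0; constraint 13: q - p = -1, and every other listed constraint is also met.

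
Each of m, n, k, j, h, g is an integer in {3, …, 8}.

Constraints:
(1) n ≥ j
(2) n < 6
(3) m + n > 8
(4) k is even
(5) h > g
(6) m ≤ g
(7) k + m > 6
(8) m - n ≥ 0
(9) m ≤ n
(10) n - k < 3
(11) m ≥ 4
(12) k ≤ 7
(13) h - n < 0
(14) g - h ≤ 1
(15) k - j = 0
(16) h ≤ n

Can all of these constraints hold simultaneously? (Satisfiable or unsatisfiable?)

Unsatisfiable

Constraints 5, 6, 8, and 13 give m ≤ g, g < h, h < n, n ≤ m. Chaining: m ≤ g < h < n ≤ m, which forces m < m — impossible.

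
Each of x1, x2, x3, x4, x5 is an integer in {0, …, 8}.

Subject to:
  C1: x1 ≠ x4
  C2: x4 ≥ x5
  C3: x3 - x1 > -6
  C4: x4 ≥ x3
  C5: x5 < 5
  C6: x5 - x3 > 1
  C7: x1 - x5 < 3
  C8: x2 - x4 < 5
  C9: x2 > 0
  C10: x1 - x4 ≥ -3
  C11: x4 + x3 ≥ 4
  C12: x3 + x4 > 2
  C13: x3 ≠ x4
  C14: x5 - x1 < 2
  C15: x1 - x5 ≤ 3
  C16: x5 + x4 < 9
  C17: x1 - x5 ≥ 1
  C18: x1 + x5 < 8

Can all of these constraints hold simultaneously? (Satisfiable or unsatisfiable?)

One satisfying assignment is x1 = 3, x2 = 7, x3 = 0, x4 = 5, x5 = 2.
For the less obvious constraints — constraint 3: x3 - x1 = -3; constraint 6: x5 - x3 = 2; constraint 7: x1 - x5 = 1 — and the others hold by inspection.

Satisfiable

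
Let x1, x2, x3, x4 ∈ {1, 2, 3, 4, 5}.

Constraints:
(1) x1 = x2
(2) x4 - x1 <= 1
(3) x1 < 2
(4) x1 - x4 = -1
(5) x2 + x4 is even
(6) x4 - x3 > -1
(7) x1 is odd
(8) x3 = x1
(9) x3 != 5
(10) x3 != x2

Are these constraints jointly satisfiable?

Unsatisfiable

From constraints 1 and 8, x3 = x1 = x2, so x3 = x2. But constraint 10 says x3 ≠ x2. Contradiction.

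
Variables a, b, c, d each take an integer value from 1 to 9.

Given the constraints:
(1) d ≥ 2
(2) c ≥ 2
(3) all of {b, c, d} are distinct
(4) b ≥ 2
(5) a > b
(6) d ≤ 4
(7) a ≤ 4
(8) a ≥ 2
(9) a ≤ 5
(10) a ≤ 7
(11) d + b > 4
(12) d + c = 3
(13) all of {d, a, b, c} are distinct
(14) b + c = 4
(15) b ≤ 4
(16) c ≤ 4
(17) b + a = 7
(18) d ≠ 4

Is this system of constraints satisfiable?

Constraints 1, 2, 4, 6, 7, 8, 15, and 16 confine each of d, a, b, c to the 3 values {2, …, 4}.
Constraint 13 requires all 4 of them to be distinct, but only 3 values are available — impossible by the pigeonhole principle.

Unsatisfiable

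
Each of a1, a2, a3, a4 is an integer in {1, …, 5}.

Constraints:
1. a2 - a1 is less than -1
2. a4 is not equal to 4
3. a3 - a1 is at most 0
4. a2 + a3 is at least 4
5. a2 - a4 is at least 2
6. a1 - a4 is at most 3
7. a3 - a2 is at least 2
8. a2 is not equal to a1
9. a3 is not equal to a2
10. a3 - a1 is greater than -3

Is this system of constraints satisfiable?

Unsatisfiable

Constraints 3, 5, 6, and 7 give a3 − a2 ≥ 2, a2 − a4 ≥ 2, a4 − a1 ≥ -3, a1 − a3 ≥ 0.
Adding all 4 inequalities: the left sides telescope to 0, and the right sides sum to 2 + 2 + (-3) + 0 = 1. So 0 ≥ 1, which is false.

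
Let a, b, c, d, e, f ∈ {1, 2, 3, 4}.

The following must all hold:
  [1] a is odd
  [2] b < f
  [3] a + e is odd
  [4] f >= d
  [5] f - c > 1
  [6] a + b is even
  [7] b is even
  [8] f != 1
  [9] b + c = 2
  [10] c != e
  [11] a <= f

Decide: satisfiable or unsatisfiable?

Unsatisfiable

Constraint 1 makes a odd and constraint 7 makes b even, so a + b must be odd. Constraint 6 says a + b is even — contradiction.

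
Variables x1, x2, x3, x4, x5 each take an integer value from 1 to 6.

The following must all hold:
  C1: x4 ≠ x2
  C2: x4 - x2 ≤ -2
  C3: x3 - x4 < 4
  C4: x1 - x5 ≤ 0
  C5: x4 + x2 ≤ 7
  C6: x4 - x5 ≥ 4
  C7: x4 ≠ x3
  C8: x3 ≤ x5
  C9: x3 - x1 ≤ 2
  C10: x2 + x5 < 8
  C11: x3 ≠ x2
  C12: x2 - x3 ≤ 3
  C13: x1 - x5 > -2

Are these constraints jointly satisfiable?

Unsatisfiable

Constraints 2, 4, 6, 9, and 12 give x4 − x5 ≥ 4, x5 − x1 ≥ 0, x1 − x3 ≥ -2, x3 − x2 ≥ -3, x2 − x4 ≥ 2.
Adding all 5 inequalities: the left sides telescope to 0, and the right sides sum to 4 + 0 + (-2) + (-3) + 2 = 1. So 0 ≥ 1, which is false.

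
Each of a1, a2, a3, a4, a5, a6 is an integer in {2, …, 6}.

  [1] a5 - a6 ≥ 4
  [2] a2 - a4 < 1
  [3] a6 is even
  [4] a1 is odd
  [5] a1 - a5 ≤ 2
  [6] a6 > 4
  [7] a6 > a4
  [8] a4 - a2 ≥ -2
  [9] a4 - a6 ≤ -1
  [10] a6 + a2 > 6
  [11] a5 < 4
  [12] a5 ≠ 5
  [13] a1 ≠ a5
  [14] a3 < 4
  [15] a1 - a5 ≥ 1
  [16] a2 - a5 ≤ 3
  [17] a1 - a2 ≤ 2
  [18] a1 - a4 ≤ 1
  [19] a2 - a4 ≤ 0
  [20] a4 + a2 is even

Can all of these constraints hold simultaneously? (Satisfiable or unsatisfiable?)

Unsatisfiable

Constraints 1, 8, 9, 15, and 17 give a6 − a4 ≥ 1, a4 − a2 ≥ -2, a2 − a1 ≥ -2, a1 − a5 ≥ 1, a5 − a6 ≥ 4.
Adding all 5 inequalities: the left sides telescope to 0, and the right sides sum to 1 + (-2) + (-2) + 1 + 4 = 2. So 0 ≥ 2, which is false.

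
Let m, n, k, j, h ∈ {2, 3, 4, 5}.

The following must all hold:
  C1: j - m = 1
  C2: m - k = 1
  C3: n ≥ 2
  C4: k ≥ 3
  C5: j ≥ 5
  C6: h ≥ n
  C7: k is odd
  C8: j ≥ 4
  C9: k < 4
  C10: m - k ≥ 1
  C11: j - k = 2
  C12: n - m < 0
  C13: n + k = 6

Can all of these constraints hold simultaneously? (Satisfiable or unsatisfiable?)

The assignment m = 4, n = 3, k = 3, j = 5, h = 4 works:
  constraint 1 holds since j - m = 1.
  constraint 2 holds since m - k = 1.
The rest check out directly.

Satisfiable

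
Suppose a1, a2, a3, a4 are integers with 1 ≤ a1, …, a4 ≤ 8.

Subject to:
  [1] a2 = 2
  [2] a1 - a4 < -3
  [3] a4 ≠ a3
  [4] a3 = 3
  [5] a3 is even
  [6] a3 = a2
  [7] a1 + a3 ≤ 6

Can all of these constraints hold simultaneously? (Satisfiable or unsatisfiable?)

Constraint 4 fixes a3 = 3 and constraint 1 fixes a2 = 2, but constraint 6 requires a3 = a2. Since 3 ≠ 2, contradiction.

Unsatisfiable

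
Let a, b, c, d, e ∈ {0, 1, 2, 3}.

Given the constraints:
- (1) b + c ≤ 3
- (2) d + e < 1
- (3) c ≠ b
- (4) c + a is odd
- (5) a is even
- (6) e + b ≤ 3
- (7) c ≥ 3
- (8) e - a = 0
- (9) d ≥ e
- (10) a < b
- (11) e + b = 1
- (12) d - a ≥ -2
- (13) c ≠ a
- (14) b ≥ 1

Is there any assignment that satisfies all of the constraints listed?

Unsatisfiable

From constraint 14: b ≥ 1. From constraint 7: c ≥ 3. Hence b + c ≥ 4. But constraint 1 requires b + c ≤ 3, and 3 < 4. Contradiction.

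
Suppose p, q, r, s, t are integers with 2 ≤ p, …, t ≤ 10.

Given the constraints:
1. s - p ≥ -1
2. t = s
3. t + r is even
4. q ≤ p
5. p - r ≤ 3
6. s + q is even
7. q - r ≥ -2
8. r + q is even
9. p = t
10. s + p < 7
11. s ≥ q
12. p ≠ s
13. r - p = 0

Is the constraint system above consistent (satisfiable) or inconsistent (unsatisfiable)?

Unsatisfiable

From constraints 2 and 9, p = t = s, so p = s. But constraint 12 says p ≠ s. Contradiction.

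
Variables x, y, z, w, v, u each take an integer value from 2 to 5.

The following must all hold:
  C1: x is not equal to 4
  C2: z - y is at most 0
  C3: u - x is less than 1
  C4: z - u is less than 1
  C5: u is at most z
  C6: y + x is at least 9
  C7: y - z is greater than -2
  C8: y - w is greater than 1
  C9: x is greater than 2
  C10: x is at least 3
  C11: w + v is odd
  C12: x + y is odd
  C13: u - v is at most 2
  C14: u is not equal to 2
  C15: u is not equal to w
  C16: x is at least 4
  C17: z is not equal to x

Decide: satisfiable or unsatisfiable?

Take x = 5, y = 4, z = 4, w = 2, v = 5, u = 4. Then constraint 2: z - y = 0; constraint 3: u - x = -1, and every other listed constraint is also met.

Satisfiable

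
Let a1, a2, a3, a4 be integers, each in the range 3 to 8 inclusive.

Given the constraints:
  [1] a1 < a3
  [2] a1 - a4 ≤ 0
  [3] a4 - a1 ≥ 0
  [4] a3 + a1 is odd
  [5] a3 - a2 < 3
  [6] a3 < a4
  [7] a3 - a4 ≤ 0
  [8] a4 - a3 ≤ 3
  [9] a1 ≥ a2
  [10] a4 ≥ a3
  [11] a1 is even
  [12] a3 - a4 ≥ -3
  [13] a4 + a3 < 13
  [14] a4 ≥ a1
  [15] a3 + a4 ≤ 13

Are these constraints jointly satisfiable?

Satisfiable

The assignment a1 = 4, a2 = 3, a3 = 5, a4 = 7 works:
  constraint 2 holds since a1 - a4 = -3.
  constraint 3 holds since a4 - a1 = 3.
  constraint 5 holds since a3 - a2 = 2.
The rest check out directly.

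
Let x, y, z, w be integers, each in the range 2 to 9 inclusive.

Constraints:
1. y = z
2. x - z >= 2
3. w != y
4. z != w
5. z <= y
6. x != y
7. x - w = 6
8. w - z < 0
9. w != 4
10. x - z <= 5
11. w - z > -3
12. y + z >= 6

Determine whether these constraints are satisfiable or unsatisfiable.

Satisfiable

The assignment x = 8, y = 4, z = 4, w = 2 works:
  constraint 2 holds since x - z = 4.
  constraint 7 holds since x - w = 6.
The rest check out directly.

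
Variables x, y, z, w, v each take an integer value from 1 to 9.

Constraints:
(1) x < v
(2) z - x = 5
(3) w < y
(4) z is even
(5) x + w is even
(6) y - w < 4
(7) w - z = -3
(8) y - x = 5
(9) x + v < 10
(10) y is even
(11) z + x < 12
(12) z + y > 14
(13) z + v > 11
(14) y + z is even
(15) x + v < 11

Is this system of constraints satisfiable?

Satisfiable

Setting (x, y, z, w, v) = (3, 8, 8, 5, 5) satisfies everything: constraint 2: z - x = 5; constraint 6: y - w = 3, and the others follow.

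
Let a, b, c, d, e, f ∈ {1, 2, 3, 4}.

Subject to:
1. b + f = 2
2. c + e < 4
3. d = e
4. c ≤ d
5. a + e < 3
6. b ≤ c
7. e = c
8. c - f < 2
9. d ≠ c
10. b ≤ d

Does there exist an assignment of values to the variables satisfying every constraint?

Unsatisfiable

From constraints 3 and 7, d = e = c, so d = c. But constraint 9 says d ≠ c. Contradiction.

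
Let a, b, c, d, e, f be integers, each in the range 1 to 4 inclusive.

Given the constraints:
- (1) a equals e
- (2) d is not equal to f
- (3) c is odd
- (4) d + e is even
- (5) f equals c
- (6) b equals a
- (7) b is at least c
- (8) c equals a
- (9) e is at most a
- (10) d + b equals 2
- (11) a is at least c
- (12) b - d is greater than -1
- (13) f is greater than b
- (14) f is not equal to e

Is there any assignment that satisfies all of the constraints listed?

Unsatisfiable

From constraints 1, 5, and 8, f = c = a = e, so f = e. But constraint 14 says f ≠ e. Contradiction.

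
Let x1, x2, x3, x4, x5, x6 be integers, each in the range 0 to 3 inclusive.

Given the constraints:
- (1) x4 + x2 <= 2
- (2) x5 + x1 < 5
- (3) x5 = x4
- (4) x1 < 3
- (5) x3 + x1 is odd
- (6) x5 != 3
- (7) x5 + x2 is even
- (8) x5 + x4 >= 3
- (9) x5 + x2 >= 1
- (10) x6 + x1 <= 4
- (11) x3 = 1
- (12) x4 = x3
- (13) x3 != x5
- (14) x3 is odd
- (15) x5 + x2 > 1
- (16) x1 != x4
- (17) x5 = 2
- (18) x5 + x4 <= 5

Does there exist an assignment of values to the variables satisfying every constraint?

Constraint 17 fixes x5 = 2 and constraint 11 fixes x3 = 1. Constraints 3 and 12 give x5 = x4 = x3, so x5 = x3. But 2 ≠ 1 — contradiction.

Unsatisfiable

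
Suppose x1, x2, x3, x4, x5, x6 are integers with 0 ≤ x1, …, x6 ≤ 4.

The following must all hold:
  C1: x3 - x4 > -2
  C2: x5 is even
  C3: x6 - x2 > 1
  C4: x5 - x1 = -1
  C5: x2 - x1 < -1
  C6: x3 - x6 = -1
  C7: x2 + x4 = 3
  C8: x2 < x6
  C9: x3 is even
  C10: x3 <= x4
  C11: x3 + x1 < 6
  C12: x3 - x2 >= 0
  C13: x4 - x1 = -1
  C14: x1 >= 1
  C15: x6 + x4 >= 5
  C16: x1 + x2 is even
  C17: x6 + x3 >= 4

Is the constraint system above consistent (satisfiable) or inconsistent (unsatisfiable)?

Setting (x1, x2, x3, x4, x5, x6) = (3, 1, 2, 2, 2, 3) satisfies everything: constraint 1: x3 - x4 = 0; constraint 3: x6 - x2 = 2, and the others follow.

Satisfiable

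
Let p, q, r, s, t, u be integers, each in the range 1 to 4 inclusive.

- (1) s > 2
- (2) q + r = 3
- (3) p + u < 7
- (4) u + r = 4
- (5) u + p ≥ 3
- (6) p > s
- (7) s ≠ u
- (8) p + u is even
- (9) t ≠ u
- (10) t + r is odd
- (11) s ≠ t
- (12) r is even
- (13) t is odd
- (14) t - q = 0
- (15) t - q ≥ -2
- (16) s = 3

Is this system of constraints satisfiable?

Satisfiable

Try p = 4, q = 1, r = 2, s = 3, t = 1, u = 2.
Check constraint 2: q + r = 3; constraint 3: p + u = 6. The remaining constraints are straightforward to verify.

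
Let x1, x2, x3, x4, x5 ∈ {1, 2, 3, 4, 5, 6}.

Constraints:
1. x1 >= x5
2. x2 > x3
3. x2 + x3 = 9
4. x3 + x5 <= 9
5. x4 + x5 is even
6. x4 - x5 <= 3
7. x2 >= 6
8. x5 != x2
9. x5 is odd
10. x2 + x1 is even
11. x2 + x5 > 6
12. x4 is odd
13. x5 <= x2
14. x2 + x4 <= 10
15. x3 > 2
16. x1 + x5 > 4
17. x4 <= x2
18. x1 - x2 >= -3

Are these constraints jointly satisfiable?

Satisfiable

The assignment x1 = 4, x2 = 6, x3 = 3, x4 = 3, x5 = 3 works:
  constraint 3 holds since x2 + x3 = 9.
  constraint 4 holds since x3 + x5 = 6.
The rest check out directly.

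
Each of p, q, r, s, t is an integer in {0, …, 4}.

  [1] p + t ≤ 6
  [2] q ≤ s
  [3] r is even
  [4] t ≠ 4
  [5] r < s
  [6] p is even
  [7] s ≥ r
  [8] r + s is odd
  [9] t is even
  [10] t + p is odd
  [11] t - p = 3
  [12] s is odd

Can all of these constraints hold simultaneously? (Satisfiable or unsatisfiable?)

Unsatisfiable

Constraint 9 makes t even and constraint 6 makes p even, so t + p must be even. Constraint 10 says t + p is odd — contradiction.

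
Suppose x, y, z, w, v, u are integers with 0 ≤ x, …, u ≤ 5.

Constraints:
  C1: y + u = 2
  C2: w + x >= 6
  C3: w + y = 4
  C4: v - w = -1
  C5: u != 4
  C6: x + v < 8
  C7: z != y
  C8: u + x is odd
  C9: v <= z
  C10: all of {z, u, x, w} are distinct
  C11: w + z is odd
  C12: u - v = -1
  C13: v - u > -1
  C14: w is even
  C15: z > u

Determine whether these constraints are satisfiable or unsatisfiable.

One satisfying assignment is x = 3, y = 0, z = 5, w = 4, v = 3, u = 2.
For the less obvious constraints — constraint 1: y + u = 2; constraint 2: w + x = 7; constraint 3: w + y = 4 — and the others hold by inspection.

Satisfiable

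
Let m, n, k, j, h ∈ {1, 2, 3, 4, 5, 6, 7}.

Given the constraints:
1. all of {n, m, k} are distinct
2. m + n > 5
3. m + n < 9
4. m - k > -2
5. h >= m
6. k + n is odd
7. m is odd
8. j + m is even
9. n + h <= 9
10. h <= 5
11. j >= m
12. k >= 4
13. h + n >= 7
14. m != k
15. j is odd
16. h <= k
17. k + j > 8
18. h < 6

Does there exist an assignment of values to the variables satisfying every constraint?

Satisfiable

Setting (m, n, k, j, h) = (5, 3, 6, 5, 5) satisfies everything: constraint 2: m + n = 8; constraint 3: m + n = 8, and the others follow.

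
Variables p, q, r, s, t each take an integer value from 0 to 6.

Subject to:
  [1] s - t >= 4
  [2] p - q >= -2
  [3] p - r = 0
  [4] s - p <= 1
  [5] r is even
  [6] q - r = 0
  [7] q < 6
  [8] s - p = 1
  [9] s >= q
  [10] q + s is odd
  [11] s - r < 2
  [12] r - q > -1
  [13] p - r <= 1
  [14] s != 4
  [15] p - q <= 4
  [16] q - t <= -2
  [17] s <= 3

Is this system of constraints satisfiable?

Unsatisfiable

Constraints 1, 4, 15, and 16 give s − t ≥ 4, t − q ≥ 2, q − p ≥ -4, p − s ≥ -1.
Adding all 4 inequalities: the left sides telescope to 0, and the right sides sum to 4 + 2 + (-4) + (-1) = 1. So 0 ≥ 1, which is false.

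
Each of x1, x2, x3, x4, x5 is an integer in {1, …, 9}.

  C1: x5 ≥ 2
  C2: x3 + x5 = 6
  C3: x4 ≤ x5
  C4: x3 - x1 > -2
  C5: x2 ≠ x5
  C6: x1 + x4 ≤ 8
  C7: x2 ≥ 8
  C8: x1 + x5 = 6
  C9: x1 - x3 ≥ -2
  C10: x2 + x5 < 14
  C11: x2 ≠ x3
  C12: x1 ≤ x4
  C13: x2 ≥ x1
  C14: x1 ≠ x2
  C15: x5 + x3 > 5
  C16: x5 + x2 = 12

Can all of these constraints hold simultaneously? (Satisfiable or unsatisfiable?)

Satisfiable

Try x1 = 3, x2 = 9, x3 = 3, x4 = 3, x5 = 3.
Check constraint 2: x3 + x5 = 6; constraint 4: x3 - x1 = 0; constraint 6: x1 + x4 = 6. The remaining constraints are straightforward to verify.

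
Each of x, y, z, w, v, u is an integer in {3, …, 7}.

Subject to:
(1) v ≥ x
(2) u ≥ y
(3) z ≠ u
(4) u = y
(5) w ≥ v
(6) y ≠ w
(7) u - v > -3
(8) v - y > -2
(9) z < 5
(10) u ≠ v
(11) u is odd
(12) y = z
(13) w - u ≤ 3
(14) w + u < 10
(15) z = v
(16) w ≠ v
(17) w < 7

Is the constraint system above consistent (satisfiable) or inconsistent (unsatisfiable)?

Unsatisfiable

From constraints 4, 12, and 15, u = y = z = v, so u = v. But constraint 10 says u ≠ v. Contradiction.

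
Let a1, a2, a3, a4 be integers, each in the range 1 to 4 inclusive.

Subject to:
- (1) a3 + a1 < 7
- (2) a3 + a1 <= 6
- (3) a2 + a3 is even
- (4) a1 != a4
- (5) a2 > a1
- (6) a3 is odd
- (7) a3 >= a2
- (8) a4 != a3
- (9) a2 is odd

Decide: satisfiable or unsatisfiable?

Satisfiable

Setting (a1, a2, a3, a4) = (1, 3, 3, 4) satisfies everything: constraint 1: a3 + a1 = 4; constraint 2: a3 + a1 = 4, and the others follow.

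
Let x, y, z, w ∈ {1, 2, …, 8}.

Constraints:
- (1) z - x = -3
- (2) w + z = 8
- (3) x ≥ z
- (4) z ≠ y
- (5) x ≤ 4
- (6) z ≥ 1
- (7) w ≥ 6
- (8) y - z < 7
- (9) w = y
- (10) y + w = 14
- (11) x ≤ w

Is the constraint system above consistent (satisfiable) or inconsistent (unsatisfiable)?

Try x = 4, y = 7, z = 1, w = 7.
Check constraint 1: z - x = -3; constraint 2: w + z = 8. The remaining constraints are straightforward to verify.

Satisfiable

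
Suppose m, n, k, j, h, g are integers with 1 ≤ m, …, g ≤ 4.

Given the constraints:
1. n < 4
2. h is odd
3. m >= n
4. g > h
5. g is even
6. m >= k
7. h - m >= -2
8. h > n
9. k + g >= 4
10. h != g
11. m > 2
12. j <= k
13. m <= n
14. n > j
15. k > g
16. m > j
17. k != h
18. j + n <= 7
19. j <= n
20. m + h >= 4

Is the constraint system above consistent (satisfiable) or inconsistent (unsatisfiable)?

Constraints 4, 6, 8, 13, and 15 give n < h, h < g, g < k, k ≤ m, m ≤ n. Chaining: n < h < g < k ≤ m ≤ n, which forces n < n — impossible.

Unsatisfiable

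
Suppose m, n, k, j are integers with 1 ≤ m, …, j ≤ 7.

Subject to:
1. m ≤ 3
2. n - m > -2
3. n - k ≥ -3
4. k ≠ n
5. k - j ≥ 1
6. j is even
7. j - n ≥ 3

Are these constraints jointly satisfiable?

Unsatisfiable

Constraints 3, 5, and 7 give j − n ≥ 3, n − k ≥ -3, k − j ≥ 1.
Adding all 3 inequalities: the left sides telescope to 0, and the right sides sum to 3 + (-3) + 1 = 1. So 0 ≥ 1, which is false.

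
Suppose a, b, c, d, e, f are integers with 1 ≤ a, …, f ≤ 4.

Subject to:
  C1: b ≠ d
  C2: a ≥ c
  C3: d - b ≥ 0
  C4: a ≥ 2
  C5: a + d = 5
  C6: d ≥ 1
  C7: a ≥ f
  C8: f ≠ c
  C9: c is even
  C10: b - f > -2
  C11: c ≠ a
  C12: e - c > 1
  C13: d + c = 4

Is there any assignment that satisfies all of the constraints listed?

The assignment a = 3, b = 1, c = 2, d = 2, e = 4, f = 1 works:
  constraint 3 holds since d - b = 1.
  constraint 5 holds since a + d = 5.
  constraint 10 holds since b - f = 0.
The rest check out directly.

Satisfiable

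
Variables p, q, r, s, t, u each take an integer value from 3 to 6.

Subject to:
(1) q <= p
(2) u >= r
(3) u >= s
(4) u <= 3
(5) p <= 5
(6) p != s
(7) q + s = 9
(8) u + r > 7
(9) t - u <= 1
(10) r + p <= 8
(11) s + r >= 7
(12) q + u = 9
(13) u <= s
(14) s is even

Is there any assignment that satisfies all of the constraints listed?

Unsatisfiable

From constraints 1 and 5: q ≤ p ≤ 5. From constraints 3 and 4: s ≤ u ≤ 3. Hence q + s ≤ 8. But constraint 7 requires q + s = 9, and 9 > 8. Contradiction.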